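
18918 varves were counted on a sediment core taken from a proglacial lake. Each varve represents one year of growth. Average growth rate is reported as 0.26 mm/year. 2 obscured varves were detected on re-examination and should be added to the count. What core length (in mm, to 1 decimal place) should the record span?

Correcting the raw count gives 18918 + 2 = 18920 true varves.
Predicted length = 0.26 mm/year × 18920 years = 4919.2 mm.

4919.2 mm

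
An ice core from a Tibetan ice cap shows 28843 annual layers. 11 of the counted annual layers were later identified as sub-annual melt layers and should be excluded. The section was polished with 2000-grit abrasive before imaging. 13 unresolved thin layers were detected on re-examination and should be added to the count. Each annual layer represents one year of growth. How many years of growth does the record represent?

True annual layer count = 28843 − 11 + 13 = 28845.
One annual layer per year makes the duration 28845 years.

28845 yr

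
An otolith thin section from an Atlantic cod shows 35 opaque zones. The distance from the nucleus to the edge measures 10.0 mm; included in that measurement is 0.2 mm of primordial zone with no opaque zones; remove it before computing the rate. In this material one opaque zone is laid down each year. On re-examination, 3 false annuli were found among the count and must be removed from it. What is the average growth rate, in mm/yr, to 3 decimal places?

True opaque zone count = 35 − 3 = 32.
Removing the 0.2 mm offcut leaves 10.0 − 0.2 = 9.8 mm.
Extension rate ≈ 9.8 / 32 = 0.306 mm/yr.

0.306 mm/yr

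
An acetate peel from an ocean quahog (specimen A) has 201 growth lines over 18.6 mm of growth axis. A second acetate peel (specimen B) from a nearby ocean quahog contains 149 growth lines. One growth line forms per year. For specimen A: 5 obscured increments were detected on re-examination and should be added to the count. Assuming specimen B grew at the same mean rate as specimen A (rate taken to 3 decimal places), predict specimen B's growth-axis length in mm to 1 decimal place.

Specimen A: adjusted count: 201 + 5 = 206 growth lines.
A: 18.6 mm over 206 years gives 18.6 / 206 ≈ 0.090 mm/yr.
For B, 0.090 mm/year × 149 years = 13.4 mm.

13.4 mm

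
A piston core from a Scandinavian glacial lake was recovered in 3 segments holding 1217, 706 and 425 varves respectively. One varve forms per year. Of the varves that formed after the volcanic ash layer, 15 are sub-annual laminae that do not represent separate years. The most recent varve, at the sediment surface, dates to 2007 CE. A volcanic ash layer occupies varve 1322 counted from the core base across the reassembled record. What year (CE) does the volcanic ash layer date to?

996 CE

Total varves = 1217 + 706 + 425 = 2348.
Between varve 1322 and the sediment surface there are 2348 − 1322 = 1026 varves.
Excluding 15 false varves: 1026 − 15 = 1011.
The varve at the sediment surface is 2007 CE, so the volcanic ash layer dates to 2007 − 1011 = 996 CE.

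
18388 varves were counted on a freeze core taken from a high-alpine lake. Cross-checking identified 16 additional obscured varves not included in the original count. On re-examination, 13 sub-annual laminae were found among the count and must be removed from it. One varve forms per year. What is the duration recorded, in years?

18391 years

Adjusted count: 18388 − 13 + 16 = 18391 varves.
One varve per year makes the duration 18391 years.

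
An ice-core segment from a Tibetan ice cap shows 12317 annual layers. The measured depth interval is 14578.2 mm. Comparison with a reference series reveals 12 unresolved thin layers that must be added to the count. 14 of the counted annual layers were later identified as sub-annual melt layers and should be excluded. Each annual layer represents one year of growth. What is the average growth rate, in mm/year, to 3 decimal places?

True annual layer count = 12317 − 14 + 12 = 12315.
Extension rate ≈ 14578.2 / 12315 = 1.184 mm/year.

1.184 mm/year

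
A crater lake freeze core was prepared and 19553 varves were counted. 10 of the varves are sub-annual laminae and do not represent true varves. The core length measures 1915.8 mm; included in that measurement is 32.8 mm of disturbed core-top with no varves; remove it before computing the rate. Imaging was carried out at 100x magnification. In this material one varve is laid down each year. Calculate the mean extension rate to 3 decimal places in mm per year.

Adjusted count: 19553 − 10 = 19543 varves.
The growth record spans 1915.8 − 32.8 = 1883.0 mm.
1883.0 mm over 19543 years gives 1883.0 / 19543 ≈ 0.096 mm per year.

0.096 mm per year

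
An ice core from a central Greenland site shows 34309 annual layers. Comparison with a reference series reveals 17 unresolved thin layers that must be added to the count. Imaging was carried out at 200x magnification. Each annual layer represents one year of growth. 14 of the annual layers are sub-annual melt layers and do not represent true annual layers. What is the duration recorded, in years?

After corrections the count is 34309 − 14 + 17 = 34312 annual layers.
With a one-to-one annual layer periodicity this is 34312 years.

34312 years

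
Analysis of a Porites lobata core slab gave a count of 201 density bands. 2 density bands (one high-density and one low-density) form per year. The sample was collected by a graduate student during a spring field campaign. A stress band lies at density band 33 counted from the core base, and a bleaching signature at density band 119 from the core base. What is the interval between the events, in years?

43 years

Separation: 119 − 33 = 86 density bands.
With 2 density bands per year, 86 / 2 = 43 years.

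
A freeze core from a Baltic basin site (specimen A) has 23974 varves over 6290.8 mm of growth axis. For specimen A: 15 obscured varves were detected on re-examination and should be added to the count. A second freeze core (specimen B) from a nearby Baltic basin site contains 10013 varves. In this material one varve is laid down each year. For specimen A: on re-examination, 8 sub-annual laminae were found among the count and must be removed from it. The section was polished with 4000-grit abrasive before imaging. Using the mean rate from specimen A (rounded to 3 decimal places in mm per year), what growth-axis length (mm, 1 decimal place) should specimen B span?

2623.4 mm

Specimen A: adjusted count: 23974 − 8 + 15 = 23981 varves.
A: Extension rate ≈ 6290.8 / 23981 = 0.262 mm/yr.
For B, 0.262 mm/year × 10013 years = 2623.4 mm.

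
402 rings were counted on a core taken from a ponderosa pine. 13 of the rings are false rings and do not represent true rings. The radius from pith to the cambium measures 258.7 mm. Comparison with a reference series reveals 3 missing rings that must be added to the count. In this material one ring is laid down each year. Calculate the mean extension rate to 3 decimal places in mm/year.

0.660 mm/year

Correcting the raw count gives 402 − 13 + 3 = 392 true rings.
Mean rate = 258.7 mm / 392 years ≈ 0.660 mm/year.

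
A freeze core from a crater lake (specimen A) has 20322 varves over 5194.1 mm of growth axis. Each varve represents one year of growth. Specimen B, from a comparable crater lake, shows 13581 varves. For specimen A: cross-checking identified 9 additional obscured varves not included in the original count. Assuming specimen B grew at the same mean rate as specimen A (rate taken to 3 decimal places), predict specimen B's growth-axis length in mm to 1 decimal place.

3463.2 mm

Specimen A: adjusted count: 20322 + 9 = 20331 varves.
A: Extension rate ≈ 5194.1 / 20331 = 0.255 mm/yr.
Length of B = 0.255 × 13581 = 3463.2 mm.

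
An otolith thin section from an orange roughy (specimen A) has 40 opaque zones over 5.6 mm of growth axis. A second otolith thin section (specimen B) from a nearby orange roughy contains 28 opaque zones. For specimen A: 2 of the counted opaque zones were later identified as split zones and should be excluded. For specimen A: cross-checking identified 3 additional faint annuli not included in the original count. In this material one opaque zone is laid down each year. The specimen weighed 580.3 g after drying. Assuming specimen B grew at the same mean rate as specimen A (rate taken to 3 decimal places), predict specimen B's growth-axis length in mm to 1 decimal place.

Specimen A: true opaque zone count = 40 − 2 + 3 = 41.
A: Extension rate ≈ 5.6 / 41 = 0.137 mm/yr.
B's length ≈ 0.137 × 28 = 3.8 mm.

3.8 mm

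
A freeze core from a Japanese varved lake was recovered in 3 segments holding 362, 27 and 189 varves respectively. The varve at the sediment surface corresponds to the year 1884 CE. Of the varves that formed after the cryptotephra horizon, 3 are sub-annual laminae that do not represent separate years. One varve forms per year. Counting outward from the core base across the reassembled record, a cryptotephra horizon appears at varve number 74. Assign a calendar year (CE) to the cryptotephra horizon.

1383 CE

Total varves = 362 + 27 + 189 = 578.
The cryptotephra horizon sits at varve 74 from the core base, so 578 − 74 = 504 varves formed after it.
504 − 3 false = 501 true varves after the cryptotephra horizon.
Counting back 501 years from 1884 CE places the cryptotephra horizon in 1884 − 501 = 1383 CE.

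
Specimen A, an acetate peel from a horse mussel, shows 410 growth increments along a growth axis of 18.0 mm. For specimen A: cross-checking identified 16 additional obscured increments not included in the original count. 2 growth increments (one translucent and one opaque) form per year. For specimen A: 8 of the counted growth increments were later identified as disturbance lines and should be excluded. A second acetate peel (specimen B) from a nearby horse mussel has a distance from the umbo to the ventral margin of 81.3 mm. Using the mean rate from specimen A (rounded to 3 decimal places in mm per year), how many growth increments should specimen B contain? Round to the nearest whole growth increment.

1891 growth increments

Specimen A: correcting the raw count gives 410 − 8 + 16 = 418 true growth increments.
Specimen A: dividing by 2 growth increments per year: 418 / 2 = 209 years.
A: Mean rate = 18.0 mm / 209 years ≈ 0.086 mm/yr.
Specimen B: 81.3 mm / 0.086 mm per year = 945.35 years; at 2 growth increments per year that is 945.35 × 2 ≈ 1891 growth increments.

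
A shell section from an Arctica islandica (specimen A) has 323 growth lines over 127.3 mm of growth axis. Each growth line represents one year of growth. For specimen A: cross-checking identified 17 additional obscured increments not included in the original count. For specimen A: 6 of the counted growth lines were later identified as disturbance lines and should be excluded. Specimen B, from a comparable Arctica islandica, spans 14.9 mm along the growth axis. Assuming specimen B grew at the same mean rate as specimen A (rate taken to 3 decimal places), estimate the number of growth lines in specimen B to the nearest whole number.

Specimen A: after corrections the count is 323 − 6 + 17 = 334 growth lines.
A: Extension rate ≈ 127.3 / 334 = 0.381 mm per year.
Specimen B: 14.9 mm / 0.381 mm per year = 39.11 years ≈ 39 growth lines.

39 growth lines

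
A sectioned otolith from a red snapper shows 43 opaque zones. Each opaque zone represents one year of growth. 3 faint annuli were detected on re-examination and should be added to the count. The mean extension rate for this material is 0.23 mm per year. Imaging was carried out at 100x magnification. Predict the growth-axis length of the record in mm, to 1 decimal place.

10.6 mm

After corrections the count is 43 + 3 = 46 opaque zones.
Predicted length = 0.23 mm/year × 46 years = 10.6 mm.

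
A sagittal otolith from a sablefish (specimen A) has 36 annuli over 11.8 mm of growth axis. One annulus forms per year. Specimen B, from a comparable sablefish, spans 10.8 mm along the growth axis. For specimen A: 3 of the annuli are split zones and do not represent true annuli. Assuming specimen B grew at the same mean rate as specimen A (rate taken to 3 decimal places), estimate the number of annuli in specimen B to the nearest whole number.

30 annuli

Specimen A: true annulus count = 36 − 3 = 33.
A: Mean rate = 11.8 mm / 33 years ≈ 0.358 mm per year.
For B, 10.8 / 0.358 = 30.17 years ≈ 30 annuli.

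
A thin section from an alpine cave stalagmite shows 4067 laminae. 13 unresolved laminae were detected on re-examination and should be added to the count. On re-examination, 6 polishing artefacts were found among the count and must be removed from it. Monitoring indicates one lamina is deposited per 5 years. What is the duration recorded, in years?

20370 yr

Correcting the raw count gives 4067 − 6 + 13 = 4074 true laminae.
Multiplying by 5 years per lamina: 4074 × 5 = 20370 years.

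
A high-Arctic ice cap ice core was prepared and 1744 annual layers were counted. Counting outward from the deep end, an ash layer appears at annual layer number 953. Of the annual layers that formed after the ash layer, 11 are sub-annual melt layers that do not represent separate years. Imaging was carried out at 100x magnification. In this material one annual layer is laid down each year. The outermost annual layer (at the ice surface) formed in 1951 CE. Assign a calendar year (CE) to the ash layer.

1171 CE

1744 − 953 = 791 annual layers lie beyond the ash layer toward the ice surface.
Excluding 11 false annual layers: 791 − 11 = 780.
1951 − 780 = 1171 CE.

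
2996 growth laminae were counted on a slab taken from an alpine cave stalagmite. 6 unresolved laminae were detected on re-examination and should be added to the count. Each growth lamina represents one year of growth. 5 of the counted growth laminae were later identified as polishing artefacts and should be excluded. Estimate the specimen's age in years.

2997 years

True growth lamina count = 2996 − 5 + 6 = 2997.
With a one-to-one growth lamina periodicity this is 2997 years.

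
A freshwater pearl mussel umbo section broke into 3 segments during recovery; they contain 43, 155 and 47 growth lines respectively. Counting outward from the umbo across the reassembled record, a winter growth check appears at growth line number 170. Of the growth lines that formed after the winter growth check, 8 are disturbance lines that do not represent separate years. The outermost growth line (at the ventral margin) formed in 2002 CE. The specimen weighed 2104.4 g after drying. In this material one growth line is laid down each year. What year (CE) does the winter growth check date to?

Total growth lines = 43 + 155 + 47 = 245.
245 − 170 = 75 growth lines lie beyond the winter growth check toward the ventral margin.
Excluding 8 false growth lines: 75 − 8 = 67.
The growth line at the ventral margin is 2002 CE, so the winter growth check dates to 2002 − 67 = 1935 CE.

1935 CE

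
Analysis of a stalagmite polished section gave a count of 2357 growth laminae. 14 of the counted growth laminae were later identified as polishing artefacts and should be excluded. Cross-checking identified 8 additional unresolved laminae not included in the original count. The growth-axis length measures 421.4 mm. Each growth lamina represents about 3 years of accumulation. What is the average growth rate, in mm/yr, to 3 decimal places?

True growth lamina count = 2357 − 14 + 8 = 2351.
At 3 years per growth lamina, 2351 × 3 = 7053 years.
Extension rate ≈ 421.4 / 7053 = 0.060 mm/yr.

0.060 mm/yr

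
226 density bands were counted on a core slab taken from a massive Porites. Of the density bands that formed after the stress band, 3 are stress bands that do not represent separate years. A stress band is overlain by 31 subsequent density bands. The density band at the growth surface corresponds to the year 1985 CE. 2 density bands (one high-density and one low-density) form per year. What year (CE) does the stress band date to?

31 density bands post-date the stress band.
Removing the 3 false density bands leaves 31 − 3 = 28 true density bands beyond the stress band.
Dividing by 2 density bands per year: 28 / 2 = 14 years.
1985 − 14 = 1971 CE.

1971 CE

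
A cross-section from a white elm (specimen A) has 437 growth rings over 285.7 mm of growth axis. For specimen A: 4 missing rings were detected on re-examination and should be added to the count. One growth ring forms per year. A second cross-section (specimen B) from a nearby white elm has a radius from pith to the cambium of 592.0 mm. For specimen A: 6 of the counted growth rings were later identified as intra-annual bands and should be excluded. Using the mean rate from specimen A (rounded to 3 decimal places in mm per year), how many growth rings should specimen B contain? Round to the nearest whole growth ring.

Specimen A: adjusted count: 437 − 6 + 4 = 435 growth rings.
A: Extension rate ≈ 285.7 / 435 = 0.657 mm/year.
Specimen B: 592.0 mm / 0.657 mm per year = 901.07 years ≈ 901 growth rings.

901 growth rings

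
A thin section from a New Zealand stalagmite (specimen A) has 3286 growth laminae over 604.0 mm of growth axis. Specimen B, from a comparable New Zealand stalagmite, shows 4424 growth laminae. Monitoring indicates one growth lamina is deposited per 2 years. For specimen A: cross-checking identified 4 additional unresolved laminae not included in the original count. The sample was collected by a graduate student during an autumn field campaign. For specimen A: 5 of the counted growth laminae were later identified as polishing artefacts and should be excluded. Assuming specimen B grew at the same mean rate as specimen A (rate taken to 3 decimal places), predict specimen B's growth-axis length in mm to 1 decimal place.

814.0 mm

Specimen A: after corrections the count is 3286 − 5 + 4 = 3285 growth laminae.
Specimen A: at 2 years per growth lamina, 3285 × 2 = 6570 years.
A: Extension rate ≈ 604.0 / 6570 = 0.092 mm per year.
Specimen B: 4424 growth laminae at 2 years each span 4424 × 2 = 8848 years. B's length ≈ 0.092 × 8848 = 814.0 mm.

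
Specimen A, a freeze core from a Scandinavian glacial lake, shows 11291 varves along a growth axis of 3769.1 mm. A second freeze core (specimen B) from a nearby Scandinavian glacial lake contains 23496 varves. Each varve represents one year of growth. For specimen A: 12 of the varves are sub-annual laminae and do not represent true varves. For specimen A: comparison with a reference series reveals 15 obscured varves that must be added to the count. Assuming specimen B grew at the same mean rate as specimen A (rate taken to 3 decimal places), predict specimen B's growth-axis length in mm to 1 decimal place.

7847.7 mm

Specimen A: adjusted count: 11291 − 12 + 15 = 11294 varves.
A: Mean rate = 3769.1 mm / 11294 years ≈ 0.334 mm/yr.
For B, 0.334 mm/year × 23496 years = 7847.7 mm.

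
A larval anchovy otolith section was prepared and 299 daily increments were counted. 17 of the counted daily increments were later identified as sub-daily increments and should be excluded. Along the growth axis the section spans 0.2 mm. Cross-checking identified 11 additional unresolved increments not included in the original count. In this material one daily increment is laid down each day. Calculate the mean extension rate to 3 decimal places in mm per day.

0.001 mm per day

True daily increment count = 299 − 17 + 11 = 293.
Extension rate ≈ 0.2 / 293 = 0.001 mm per day.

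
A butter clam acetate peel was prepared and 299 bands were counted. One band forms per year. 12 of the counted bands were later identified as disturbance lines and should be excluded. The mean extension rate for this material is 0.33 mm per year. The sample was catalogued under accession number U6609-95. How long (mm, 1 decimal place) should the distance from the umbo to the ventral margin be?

94.7 mm

Correcting the raw count gives 299 − 12 = 287 true bands.
Length ≈ 0.33 × 287 = 94.7 mm.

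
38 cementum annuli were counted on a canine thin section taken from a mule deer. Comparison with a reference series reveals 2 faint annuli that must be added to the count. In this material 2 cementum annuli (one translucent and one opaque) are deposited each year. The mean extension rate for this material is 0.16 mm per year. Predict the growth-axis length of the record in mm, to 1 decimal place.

After corrections the count is 38 + 2 = 40 cementum annuli.
With 2 cementum annuli per year, 40 / 2 = 20 years.
Length ≈ 0.16 × 20 = 3.2 mm.

3.2 mm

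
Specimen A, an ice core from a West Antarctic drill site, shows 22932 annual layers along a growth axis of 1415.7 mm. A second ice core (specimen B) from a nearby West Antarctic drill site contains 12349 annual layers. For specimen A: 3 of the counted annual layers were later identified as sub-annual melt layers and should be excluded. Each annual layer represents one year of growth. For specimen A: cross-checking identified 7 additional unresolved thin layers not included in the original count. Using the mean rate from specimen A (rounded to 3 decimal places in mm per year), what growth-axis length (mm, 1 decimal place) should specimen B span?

Specimen A: adjusted count: 22932 − 3 + 7 = 22936 annual layers.
A: Mean rate = 1415.7 mm / 22936 years ≈ 0.062 mm/yr.
B's length ≈ 0.062 × 12349 = 765.6 mm.

765.6 mm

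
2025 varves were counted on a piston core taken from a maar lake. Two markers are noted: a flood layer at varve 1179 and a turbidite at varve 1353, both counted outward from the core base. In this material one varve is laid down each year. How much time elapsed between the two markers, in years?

1353 − 1179 = 174 varves lie between the two events.
That is 174 years at one varve per year.

174 years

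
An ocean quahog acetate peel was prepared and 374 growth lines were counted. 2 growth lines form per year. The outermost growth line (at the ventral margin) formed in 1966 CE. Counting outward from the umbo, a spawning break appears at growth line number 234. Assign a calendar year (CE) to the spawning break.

Between growth line 234 and the ventral margin there are 374 − 234 = 140 growth lines.
With 2 growth lines per year, 140 / 2 = 70 years.
Counting back 70 years from 1966 CE places the spawning break in 1966 − 70 = 1896 CE.

1896 CE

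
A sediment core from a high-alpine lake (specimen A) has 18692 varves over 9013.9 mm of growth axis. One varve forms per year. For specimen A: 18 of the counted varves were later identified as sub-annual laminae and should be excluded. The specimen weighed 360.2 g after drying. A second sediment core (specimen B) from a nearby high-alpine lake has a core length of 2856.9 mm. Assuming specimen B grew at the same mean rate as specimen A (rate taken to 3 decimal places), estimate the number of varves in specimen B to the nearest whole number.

5915 varves

Specimen A: adjusted count: 18692 − 18 = 18674 varves.
A: Mean rate = 9013.9 mm / 18674 years ≈ 0.483 mm per year.
B spans 2856.9 / 0.483 = 5914.91 years ≈ 5915 varves.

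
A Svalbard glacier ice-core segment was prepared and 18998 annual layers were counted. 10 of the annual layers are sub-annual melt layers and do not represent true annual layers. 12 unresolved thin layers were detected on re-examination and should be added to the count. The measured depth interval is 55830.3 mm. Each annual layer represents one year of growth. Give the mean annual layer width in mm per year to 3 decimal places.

True annual layer count = 18998 − 10 + 12 = 19000.
Extension rate ≈ 55830.3 / 19000 = 2.938 mm per year.

2.938 mm per year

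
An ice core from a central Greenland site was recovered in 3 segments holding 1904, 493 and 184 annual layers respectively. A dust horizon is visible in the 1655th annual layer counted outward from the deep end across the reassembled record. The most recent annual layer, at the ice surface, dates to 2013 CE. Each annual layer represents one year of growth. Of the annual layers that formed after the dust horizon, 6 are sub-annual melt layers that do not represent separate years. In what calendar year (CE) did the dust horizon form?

Total annual layers = 1904 + 493 + 184 = 2581.
The dust horizon sits at annual layer 1655 from the deep end, so 2581 − 1655 = 926 annual layers formed after it.
Excluding 6 false annual layers: 926 − 6 = 920.
Counting back 920 years from 2013 CE places the dust horizon in 2013 − 920 = 1093 CE.

1093 CE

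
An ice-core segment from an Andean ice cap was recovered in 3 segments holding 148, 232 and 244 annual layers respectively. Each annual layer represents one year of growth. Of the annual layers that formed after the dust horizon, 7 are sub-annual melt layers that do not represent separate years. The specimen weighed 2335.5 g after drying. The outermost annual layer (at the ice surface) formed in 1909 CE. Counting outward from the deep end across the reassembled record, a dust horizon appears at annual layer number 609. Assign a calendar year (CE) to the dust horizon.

1901 CE

Total annual layers = 148 + 232 + 244 = 624.
Between annual layer 609 and the ice surface there are 624 − 609 = 15 annual layers.
Excluding 7 false annual layers: 15 − 7 = 8.
The annual layer at the ice surface is 1909 CE, so the dust horizon dates to 1909 − 8 = 1901 CE.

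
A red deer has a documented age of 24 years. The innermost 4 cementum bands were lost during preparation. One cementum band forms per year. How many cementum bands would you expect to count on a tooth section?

20 cementum bands

At one cementum band per year, 24 years correspond to 24 cementum bands.
Less the 4 uncaptured cementum bands: 24 − 4 = 20.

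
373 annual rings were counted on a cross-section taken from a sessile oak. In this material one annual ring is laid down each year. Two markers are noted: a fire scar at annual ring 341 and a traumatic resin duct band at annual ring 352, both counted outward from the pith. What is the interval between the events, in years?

352 − 341 = 11 annual rings lie between the two events.
One annual ring per year makes the interval 11 years.

11 yr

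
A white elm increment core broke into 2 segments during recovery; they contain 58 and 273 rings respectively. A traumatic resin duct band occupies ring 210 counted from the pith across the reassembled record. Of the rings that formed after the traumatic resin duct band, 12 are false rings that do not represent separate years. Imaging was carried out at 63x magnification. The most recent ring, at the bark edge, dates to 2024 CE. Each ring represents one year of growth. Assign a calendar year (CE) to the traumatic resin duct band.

1915 CE

Total rings = 58 + 273 = 331.
331 − 210 = 121 rings lie beyond the traumatic resin duct band toward the bark edge.
Removing the 12 false rings leaves 121 − 12 = 109 true rings beyond the traumatic resin duct band.
2024 − 109 = 1915 CE.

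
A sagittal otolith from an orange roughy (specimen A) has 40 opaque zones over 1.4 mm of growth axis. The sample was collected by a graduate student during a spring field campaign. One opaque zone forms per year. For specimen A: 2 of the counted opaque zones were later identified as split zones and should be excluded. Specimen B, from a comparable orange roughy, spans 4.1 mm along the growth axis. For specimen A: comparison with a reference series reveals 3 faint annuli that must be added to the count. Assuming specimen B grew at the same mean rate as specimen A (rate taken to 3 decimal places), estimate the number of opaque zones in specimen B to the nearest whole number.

Specimen A: after corrections the count is 40 − 2 + 3 = 41 opaque zones.
A: 1.4 mm over 41 years gives 1.4 / 41 ≈ 0.034 mm/yr.
Specimen B: 4.1 mm / 0.034 mm per year = 120.59 years ≈ 121 opaque zones.

121 opaque zones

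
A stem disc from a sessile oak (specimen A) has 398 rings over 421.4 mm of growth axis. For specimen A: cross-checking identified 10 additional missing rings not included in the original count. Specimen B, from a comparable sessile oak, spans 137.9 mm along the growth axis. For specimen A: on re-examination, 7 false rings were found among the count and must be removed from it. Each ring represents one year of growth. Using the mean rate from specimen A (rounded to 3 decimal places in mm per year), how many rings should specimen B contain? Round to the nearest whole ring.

131 rings

Specimen A: adjusted count: 398 − 7 + 10 = 401 rings.
A: Extension rate ≈ 421.4 / 401 = 1.051 mm/yr.
For B, 137.9 / 1.051 = 131.21 years ≈ 131 rings.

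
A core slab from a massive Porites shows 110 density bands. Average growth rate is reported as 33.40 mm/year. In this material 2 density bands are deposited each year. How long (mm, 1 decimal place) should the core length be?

With 2 density bands per year, 110 / 2 = 55 years.
55 years at 33.40 mm/year gives 33.40 × 55 = 1837.0 mm.

1837.0 mm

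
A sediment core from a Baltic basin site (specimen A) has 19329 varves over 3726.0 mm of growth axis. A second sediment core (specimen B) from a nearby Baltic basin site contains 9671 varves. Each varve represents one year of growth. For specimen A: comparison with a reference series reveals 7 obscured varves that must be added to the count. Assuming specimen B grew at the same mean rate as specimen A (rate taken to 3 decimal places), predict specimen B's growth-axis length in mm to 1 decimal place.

1866.5 mm

Specimen A: true varve count = 19329 + 7 = 19336.
A: Extension rate ≈ 3726.0 / 19336 = 0.193 mm/yr.
For B, 0.193 mm/year × 9671 years = 1866.5 mm.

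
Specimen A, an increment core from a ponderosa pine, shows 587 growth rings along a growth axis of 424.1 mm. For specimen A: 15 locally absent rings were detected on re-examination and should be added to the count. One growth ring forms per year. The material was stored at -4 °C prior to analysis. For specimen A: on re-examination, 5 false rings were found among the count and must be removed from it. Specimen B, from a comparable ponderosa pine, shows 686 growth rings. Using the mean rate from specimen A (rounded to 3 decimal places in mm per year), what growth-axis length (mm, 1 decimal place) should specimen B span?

Specimen A: correcting the raw count gives 587 − 5 + 15 = 597 true growth rings.
A: 424.1 mm over 597 years gives 424.1 / 597 ≈ 0.710 mm per year.
Length of B = 0.710 × 686 = 487.1 mm.

487.1 mm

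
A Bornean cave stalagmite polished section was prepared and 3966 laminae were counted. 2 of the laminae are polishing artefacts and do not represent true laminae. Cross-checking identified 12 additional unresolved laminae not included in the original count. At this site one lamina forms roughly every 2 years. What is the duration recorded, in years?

7952 years

Correcting the raw count gives 3966 − 2 + 12 = 3976 true laminae.
Multiplying by 2 years per lamina: 3976 × 2 = 7952 years.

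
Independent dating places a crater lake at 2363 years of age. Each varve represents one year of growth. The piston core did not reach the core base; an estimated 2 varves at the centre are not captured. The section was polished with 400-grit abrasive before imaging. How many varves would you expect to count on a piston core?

2361 varves

At one varve per year, 2363 years correspond to 2363 varves.
2363 − 2 missed = 2361 varves expected in the prepared section.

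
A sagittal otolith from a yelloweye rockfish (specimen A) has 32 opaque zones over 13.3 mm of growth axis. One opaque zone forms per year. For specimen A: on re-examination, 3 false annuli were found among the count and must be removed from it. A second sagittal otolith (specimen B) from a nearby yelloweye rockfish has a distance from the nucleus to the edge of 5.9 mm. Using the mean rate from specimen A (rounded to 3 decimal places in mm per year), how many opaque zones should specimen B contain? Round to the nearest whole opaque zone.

13 opaque zones

Specimen A: after corrections the count is 32 − 3 = 29 opaque zones.
A: 13.3 mm over 29 years gives 13.3 / 29 ≈ 0.459 mm per year.
Specimen B: 5.9 mm / 0.459 mm per year = 12.85 years ≈ 13 opaque zones.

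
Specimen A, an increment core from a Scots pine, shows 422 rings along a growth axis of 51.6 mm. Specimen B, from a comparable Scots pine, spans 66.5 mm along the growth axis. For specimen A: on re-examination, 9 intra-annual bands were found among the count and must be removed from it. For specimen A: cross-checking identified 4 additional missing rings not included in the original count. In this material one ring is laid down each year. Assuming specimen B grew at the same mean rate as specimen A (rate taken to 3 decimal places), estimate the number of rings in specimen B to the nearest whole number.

536 rings

Specimen A: true ring count = 422 − 9 + 4 = 417.
A: Extension rate ≈ 51.6 / 417 = 0.124 mm/year.
Specimen B: 66.5 mm / 0.124 mm per year = 536.29 years ≈ 536 rings.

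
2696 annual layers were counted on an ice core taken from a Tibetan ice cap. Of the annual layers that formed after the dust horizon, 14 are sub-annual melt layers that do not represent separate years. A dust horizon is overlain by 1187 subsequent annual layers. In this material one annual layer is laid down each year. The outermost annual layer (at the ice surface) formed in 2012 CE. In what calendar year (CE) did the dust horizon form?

1187 annual layers post-date the dust horizon.
Removing the 14 false annual layers leaves 1187 − 14 = 1173 true annual layers beyond the dust horizon.
Counting back 1173 years from 2012 CE places the dust horizon in 2012 − 1173 = 839 CE.

839 CE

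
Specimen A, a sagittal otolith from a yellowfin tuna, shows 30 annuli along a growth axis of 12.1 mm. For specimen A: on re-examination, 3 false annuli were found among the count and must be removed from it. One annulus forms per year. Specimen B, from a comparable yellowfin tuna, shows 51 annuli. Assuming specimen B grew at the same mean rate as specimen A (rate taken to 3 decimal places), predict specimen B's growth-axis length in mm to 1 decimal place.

Specimen A: correcting the raw count gives 30 − 3 = 27 true annuli.
A: Mean rate = 12.1 mm / 27 years ≈ 0.448 mm/yr.
Length of B = 0.448 × 51 = 22.8 mm.

22.8 mm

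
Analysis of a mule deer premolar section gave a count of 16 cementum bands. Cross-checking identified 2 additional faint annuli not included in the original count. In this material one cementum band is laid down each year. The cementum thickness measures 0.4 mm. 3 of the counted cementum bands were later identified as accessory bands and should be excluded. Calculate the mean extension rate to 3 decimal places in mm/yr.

0.027 mm/yr

After corrections the count is 16 − 3 + 2 = 15 cementum bands.
0.4 mm over 15 years gives 0.4 / 15 ≈ 0.027 mm/yr.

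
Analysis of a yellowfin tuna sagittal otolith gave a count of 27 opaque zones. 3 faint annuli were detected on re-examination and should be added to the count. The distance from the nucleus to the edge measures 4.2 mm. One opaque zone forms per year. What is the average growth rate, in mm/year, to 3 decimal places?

Correcting the raw count gives 27 + 3 = 30 true opaque zones.
Extension rate ≈ 4.2 / 30 = 0.140 mm/year.

0.140 mm/year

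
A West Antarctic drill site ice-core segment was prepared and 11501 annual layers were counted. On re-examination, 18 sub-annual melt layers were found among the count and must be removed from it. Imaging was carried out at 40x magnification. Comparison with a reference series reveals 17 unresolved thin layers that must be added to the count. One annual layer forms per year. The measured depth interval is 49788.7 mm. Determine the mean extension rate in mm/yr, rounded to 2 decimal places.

Correcting the raw count gives 11501 − 18 + 17 = 11500 true annual layers.
Mean rate = 49788.7 mm / 11500 years ≈ 4.33 mm/yr.

4.33 mm/yr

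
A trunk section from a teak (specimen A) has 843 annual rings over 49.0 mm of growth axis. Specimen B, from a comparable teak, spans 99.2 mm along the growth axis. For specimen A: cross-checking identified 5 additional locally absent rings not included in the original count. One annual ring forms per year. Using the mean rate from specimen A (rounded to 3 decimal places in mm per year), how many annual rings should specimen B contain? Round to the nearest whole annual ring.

1710 annual rings

Specimen A: after corrections the count is 843 + 5 = 848 annual rings.
A: Extension rate ≈ 49.0 / 848 = 0.058 mm/yr.
For B, 99.2 / 0.058 = 1710.34 years ≈ 1710 annual rings.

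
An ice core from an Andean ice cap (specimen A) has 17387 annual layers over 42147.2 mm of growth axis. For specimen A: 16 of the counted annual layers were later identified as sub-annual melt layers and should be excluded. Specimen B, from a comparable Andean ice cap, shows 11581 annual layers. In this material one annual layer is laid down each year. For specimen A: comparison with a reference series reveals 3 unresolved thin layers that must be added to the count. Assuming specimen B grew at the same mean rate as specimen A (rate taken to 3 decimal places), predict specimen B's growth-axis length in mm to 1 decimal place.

28095.5 mm

Specimen A: correcting the raw count gives 17387 − 16 + 3 = 17374 true annual layers.
A: Mean rate = 42147.2 mm / 17374 years ≈ 2.426 mm/yr.
Length of B = 2.426 × 11581 = 28095.5 mm.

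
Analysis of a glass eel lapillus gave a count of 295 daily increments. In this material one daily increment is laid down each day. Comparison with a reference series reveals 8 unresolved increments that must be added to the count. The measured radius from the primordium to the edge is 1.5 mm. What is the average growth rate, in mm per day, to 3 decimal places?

True daily increment count = 295 + 8 = 303.
Extension rate ≈ 1.5 / 303 = 0.005 mm per day.

0.005 mm per day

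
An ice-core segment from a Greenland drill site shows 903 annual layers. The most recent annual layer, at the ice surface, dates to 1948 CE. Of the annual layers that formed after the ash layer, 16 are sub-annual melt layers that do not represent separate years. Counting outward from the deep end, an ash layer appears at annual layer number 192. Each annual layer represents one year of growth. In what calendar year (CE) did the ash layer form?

The ash layer sits at annual layer 192 from the deep end, so 903 − 192 = 711 annual layers formed after it.
711 − 16 false = 695 true annual layers after the ash layer.
1948 − 695 = 1253 CE.

1253 CE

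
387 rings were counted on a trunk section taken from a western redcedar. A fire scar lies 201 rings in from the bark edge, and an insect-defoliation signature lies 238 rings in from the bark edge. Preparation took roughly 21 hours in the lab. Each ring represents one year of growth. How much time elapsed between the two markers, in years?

37 years

Separation: 238 − 201 = 37 rings.
One ring per year makes the interval 37 years.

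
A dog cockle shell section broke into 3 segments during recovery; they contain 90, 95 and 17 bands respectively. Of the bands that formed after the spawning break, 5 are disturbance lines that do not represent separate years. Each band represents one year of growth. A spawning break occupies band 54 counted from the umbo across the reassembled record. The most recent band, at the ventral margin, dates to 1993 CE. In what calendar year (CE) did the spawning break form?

Total bands = 90 + 95 + 17 = 202.
The spawning break sits at band 54 from the umbo, so 202 − 54 = 148 bands formed after it.
Removing the 5 false bands leaves 148 − 5 = 143 true bands beyond the spawning break.
Counting back 143 years from 1993 CE places the spawning break in 1993 − 143 = 1850 CE.

1850 CE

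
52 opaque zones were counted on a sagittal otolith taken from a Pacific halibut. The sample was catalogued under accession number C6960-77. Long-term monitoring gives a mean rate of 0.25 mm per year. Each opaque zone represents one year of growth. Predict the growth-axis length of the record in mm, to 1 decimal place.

The record spans 52 years at 0.25 mm per year.
Length ≈ 0.25 × 52 = 13.0 mm.

13.0 mm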